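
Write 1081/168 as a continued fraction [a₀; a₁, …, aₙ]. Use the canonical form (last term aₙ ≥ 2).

[6; 2, 3, 3, 7]

1081 = 6×168 + 73
168 = 2×73 + 22
73 = 3×22 + 7
22 = 3×7 + 1
7 = 7×1 + 0  (stop)
So 1081/168 = [6; 2, 3, 3, 7].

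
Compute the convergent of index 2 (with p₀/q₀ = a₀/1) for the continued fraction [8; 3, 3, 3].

83/10

Using pₖ = aₖpₖ₋₁ + pₖ₋₂, qₖ = aₖqₖ₋₁ + qₖ₋₂ (with p₋₁=1, p₋₂=0, q₋₁=0, q₋₂=1):
  k=0: a=8, p=8, q=1
  k=1: a=3, p=25, q=3
  k=2: a=3, p=83, q=10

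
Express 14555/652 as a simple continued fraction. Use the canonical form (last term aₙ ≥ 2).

[22; 3, 11, 9, 2]

14555 = 22·652 + 211
652 = 3·211 + 19
211 = 11·19 + 2
19 = 9·2 + 1
2 = 2·1 + 0  (stop)
So 14555/652 = [22; 3, 11, 9, 2].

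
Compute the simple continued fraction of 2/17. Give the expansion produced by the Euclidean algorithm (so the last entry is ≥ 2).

[0; 8, 2]

2 = 0×17 + 2
17 = 8×2 + 1
2 = 2×1 + 0  (stop)
So 2/17 = [0; 8, 2].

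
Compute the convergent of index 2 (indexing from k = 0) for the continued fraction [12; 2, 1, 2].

37/3

Using pₖ = aₖpₖ₋₁ + pₖ₋₂, qₖ = aₖqₖ₋₁ + qₖ₋₂ (with p₋₁=1, p₋₂=0, q₋₁=0, q₋₂=1):
  k=0: a=12, p=12, q=1
  k=1: a=2, p=25, q=2
  k=2: a=1, p=37, q=3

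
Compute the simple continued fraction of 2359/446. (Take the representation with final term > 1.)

[5; 3, 2, 5, 2, 1, 3]

2359 = 5*446 + 129
446 = 3*129 + 59
129 = 2*59 + 11
59 = 5*11 + 4
11 = 2*4 + 3
4 = 1*3 + 1
3 = 3*1 + 0  (stop)
So 2359/446 = [5; 3, 2, 5, 2, 1, 3].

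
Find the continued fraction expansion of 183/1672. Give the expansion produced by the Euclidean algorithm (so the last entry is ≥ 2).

183 = 0×1672 + 183
1672 = 9×183 + 25
183 = 7×25 + 8
25 = 3×8 + 1
8 = 8×1 + 0  (stop)
So 183/1672 = [0; 9, 7, 3, 8].

[0; 9, 7, 3, 8]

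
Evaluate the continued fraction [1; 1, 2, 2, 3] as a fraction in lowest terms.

41/24

Fold from the inside: start with 3/1.
  2 + 1/3 = 7/3
  2 + 3/7 = 17/7
  1 + 7/17 = 24/17
  1 + 17/24 = 41/24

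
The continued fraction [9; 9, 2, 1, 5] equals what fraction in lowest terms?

Using pₖ = aₖpₖ₋₁ + pₖ₋₂ and qₖ = aₖqₖ₋₁ + qₖ₋₂:
  k=0: a=9, p=9, q=1
  k=1: a=9, p=82, q=9
  k=2: a=2, p=173, q=19
  k=3: a=1, p=255, q=28
  k=4: a=5, p=1448, q=159

1448/159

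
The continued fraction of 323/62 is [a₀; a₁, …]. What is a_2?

323 = 5·62 + 13   →  a_0 = 5
62 = 4·13 + 10   →  a_1 = 4
13 = 1·10 + 3   →  a_2 = 1

1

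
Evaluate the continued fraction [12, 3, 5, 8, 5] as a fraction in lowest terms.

Using pₖ = aₖpₖ₋₁ + pₖ₋₂ and qₖ = aₖqₖ₋₁ + qₖ₋₂:
  k=0: a=12, p=12, q=1
  k=1: a=3, p=37, q=3
  k=2: a=5, p=197, q=16
  k=3: a=8, p=1613, q=131
  k=4: a=5, p=8262, q=671

8262/671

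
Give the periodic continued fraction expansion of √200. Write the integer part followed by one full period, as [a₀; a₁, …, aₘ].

[14; 7, 28]

a₀ = ⌊√200⌋ = 14.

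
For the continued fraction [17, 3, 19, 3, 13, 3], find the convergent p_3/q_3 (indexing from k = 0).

Using pₖ = aₖpₖ₋₁ + pₖ₋₂, qₖ = aₖqₖ₋₁ + qₖ₋₂ (with p₋₁=1, p₋₂=0, q₋₁=0, q₋₂=1):
  k=0: a=17, p=17, q=1
  k=1: a=3, p=52, q=3
  k=2: a=19, p=1005, q=58
  k=3: a=3, p=3067, q=177

3067/177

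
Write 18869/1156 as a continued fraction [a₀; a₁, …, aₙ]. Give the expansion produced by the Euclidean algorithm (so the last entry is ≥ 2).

18869 = 16*1156 + 373
1156 = 3*373 + 37
373 = 10*37 + 3
37 = 12*3 + 1
3 = 3*1 + 0  (stop)
So 18869/1156 = [16; 3, 10, 12, 3].

[16; 3, 10, 12, 3]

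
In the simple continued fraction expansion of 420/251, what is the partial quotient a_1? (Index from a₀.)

420 = 1·251 + 169   →  a_0 = 1
251 = 1·169 + 82   →  a_1 = 1

1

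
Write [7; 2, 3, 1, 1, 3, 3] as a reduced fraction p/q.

1391/187

Fold from the inside: start with 3/1.
  3 + 1/3 = 10/3
  1 + 3/10 = 13/10
  1 + 10/13 = 23/13
  3 + 13/23 = 82/23
  2 + 23/82 = 187/82
  7 + 82/187 = 1391/187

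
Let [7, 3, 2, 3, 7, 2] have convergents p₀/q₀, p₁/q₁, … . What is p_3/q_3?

Using pₖ = aₖpₖ₋₁ + pₖ₋₂, qₖ = aₖqₖ₋₁ + qₖ₋₂ (with p₋₁=1, p₋₂=0, q₋₁=0, q₋₂=1):
  k=0: a=7, p=7, q=1
  k=1: a=3, p=22, q=3
  k=2: a=2, p=51, q=7
  k=3: a=3, p=175, q=24

175/24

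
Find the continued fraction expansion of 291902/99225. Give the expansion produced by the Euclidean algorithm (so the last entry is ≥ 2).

[2; 1, 16, 5, 3, 14, 8, 3]

291902 = 2×99225 + 93452
99225 = 1×93452 + 5773
93452 = 16×5773 + 1084
5773 = 5×1084 + 353
1084 = 3×353 + 25
353 = 14×25 + 3
25 = 8×3 + 1
3 = 3×1 + 0  (stop)
So 291902/99225 = [2; 1, 16, 5, 3, 14, 8, 3].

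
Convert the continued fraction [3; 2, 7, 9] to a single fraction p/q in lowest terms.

475/137

Fold from the inside: start with 9/1.
  7 + 1/9 = 64/9
  2 + 9/64 = 137/64
  3 + 64/137 = 475/137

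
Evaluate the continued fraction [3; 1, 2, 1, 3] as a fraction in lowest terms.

Using pₖ = aₖpₖ₋₁ + pₖ₋₂ and qₖ = aₖqₖ₋₁ + qₖ₋₂:
  k=0: a=3, p=3, q=1
  k=1: a=1, p=4, q=1
  k=2: a=2, p=11, q=3
  k=3: a=1, p=15, q=4
  k=4: a=3, p=56, q=15

56/15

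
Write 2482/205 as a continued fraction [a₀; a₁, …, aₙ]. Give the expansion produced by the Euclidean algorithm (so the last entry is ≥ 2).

2482 = 12*205 + 22
205 = 9*22 + 7
22 = 3*7 + 1
7 = 7*1 + 0  (stop)
So 2482/205 = [12; 9, 3, 7].

[12; 9, 3, 7]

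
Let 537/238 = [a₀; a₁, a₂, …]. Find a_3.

9

537 = 2·238 + 61   →  a_0 = 2
238 = 3·61 + 55   →  a_1 = 3
61 = 1·55 + 6   →  a_2 = 1
55 = 9·6 + 1   →  a_3 = 9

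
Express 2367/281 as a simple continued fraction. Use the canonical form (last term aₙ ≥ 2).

[8; 2, 2, 1, 3, 3, 3]

2367 = 8×281 + 119
281 = 2×119 + 43
119 = 2×43 + 33
43 = 1×33 + 10
33 = 3×10 + 3
10 = 3×3 + 1
3 = 3×1 + 0  (stop)
So 2367/281 = [8; 2, 2, 1, 3, 3, 3].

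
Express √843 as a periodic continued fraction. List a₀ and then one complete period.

[29; 29, 58]

a₀ = ⌊√843⌋ = 29.
With m₀=0, d₀=1 and mₖ₊₁ = dₖaₖ − mₖ, dₖ₊₁ = (n − mₖ₊₁²)/dₖ, aₖ₊₁ = ⌊(a₀+mₖ₊₁)/dₖ₊₁⌋:
  k=1: m=29, d=2, a=29
  k=2: m=29, d=1, a=58
d=1 and a=2a₀=58 at k=2, so the next step gives (m, d) = (29, 2) again — its k=1 value — and the period has length 2.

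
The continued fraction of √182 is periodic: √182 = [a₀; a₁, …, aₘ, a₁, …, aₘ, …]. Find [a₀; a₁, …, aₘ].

a₀ = ⌊√182⌋ = 13.
With m₀=0, d₀=1 and mₖ₊₁ = dₖaₖ − mₖ, dₖ₊₁ = (n − mₖ₊₁²)/dₖ, aₖ₊₁ = ⌊(a₀+mₖ₊₁)/dₖ₊₁⌋:
  k=1: m=13, d=13, a=2
  k=2: m=13, d=1, a=26
d=1 and a=2a₀=26 at k=2, so the next step gives (m, d) = (13, 13) again — its k=1 value — and the period has length 2.

[13; 2, 26]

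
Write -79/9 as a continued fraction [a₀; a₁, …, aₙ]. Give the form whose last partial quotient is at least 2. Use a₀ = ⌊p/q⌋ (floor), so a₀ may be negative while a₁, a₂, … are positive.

[-9; 4, 2]

-79 = -9×9 + 2
9 = 4×2 + 1
2 = 2×1 + 0  (stop)
So -79/9 = [-9; 4, 2].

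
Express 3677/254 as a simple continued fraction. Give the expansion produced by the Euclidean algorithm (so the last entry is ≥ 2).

[14; 2, 10, 12]

3677 = 14*254 + 121
254 = 2*121 + 12
121 = 10*12 + 1
12 = 12*1 + 0  (stop)
So 3677/254 = [14; 2, 10, 12].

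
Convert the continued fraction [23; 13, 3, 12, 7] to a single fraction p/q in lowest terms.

80555/3491

Using pₖ = aₖpₖ₋₁ + pₖ₋₂ and qₖ = aₖqₖ₋₁ + qₖ₋₂:
  k=0: a=23, p=23, q=1
  k=1: a=13, p=300, q=13
  k=2: a=3, p=923, q=40
  k=3: a=12, p=11376, q=493
  k=4: a=7, p=80555, q=3491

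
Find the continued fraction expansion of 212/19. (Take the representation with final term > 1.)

212 = 11*19 + 3
19 = 6*3 + 1
3 = 3*1 + 0  (stop)
So 212/19 = [11; 6, 3].

[11; 6, 3]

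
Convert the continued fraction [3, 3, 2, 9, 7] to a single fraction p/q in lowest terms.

1542/469

Using pₖ = aₖpₖ₋₁ + pₖ₋₂ and qₖ = aₖqₖ₋₁ + qₖ₋₂:
  k=0: a=3, p=3, q=1
  k=1: a=3, p=10, q=3
  k=2: a=2, p=23, q=7
  k=3: a=9, p=217, q=66
  k=4: a=7, p=1542, q=469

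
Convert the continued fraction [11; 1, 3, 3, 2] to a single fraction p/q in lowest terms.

Using pₖ = aₖpₖ₋₁ + pₖ₋₂ and qₖ = aₖqₖ₋₁ + qₖ₋₂:
  k=0: a=11, p=11, q=1
  k=1: a=1, p=12, q=1
  k=2: a=3, p=47, q=4
  k=3: a=3, p=153, q=13
  k=4: a=2, p=353, q=30

353/30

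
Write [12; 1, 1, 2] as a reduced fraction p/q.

63/5

Fold from the inside: start with 2/1.
  1 + 1/2 = 3/2
  1 + 2/3 = 5/3
  12 + 3/5 = 63/5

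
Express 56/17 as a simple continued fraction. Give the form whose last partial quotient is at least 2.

56 = 3·17 + 5
17 = 3·5 + 2
5 = 2·2 + 1
2 = 2·1 + 0  (stop)
So 56/17 = [3; 3, 2, 2].

[3; 3, 2, 2]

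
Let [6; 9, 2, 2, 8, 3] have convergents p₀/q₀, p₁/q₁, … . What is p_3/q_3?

Using pₖ = aₖpₖ₋₁ + pₖ₋₂, qₖ = aₖqₖ₋₁ + qₖ₋₂ (with p₋₁=1, p₋₂=0, q₋₁=0, q₋₂=1):
  k=0: a=6, p=6, q=1
  k=1: a=9, p=55, q=9
  k=2: a=2, p=116, q=19
  k=3: a=2, p=287, q=47

287/47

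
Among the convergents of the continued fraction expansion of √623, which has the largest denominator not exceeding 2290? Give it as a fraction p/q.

31175/1249

√623 = [24; 1, 23, 1, 48, …] (period length 4).
Convergents:
  p_0/q_0 = 24/1
  p_1/q_1 = 25/1
  p_2/q_2 = 599/24
  p_3/q_3 = 624/25
  p_4/q_4 = 30551/1224
  p_5/q_5 = 31175/1249
  p_6/q_6 = 747576/29951
q_5 = 1249 ≤ 2290 < 29951 = q_6, so the answer is 31175/1249.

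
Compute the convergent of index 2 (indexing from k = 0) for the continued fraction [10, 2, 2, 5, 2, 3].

Using pₖ = aₖpₖ₋₁ + pₖ₋₂, qₖ = aₖqₖ₋₁ + qₖ₋₂ (with p₋₁=1, p₋₂=0, q₋₁=0, q₋₂=1):
  k=0: a=10, p=10, q=1
  k=1: a=2, p=21, q=2
  k=2: a=2, p=52, q=5

52/5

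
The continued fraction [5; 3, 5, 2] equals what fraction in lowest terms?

Using pₖ = aₖpₖ₋₁ + pₖ₋₂ and qₖ = aₖqₖ₋₁ + qₖ₋₂:
  k=0: a=5, p=5, q=1
  k=1: a=3, p=16, q=3
  k=2: a=5, p=85, q=16
  k=3: a=2, p=186, q=35

186/35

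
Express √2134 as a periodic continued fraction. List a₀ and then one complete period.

[46; 5, 8, 5, 92]

a₀ = ⌊√2134⌋ = 46.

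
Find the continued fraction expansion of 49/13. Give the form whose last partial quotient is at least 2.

49 = 3·13 + 10
13 = 1·10 + 3
10 = 3·3 + 1
3 = 3·1 + 0  (stop)
So 49/13 = [3; 1, 3, 3].

[3; 1, 3, 3]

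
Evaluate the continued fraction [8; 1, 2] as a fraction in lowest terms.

26/3

Fold from the inside: start with 2/1.
  1 + 1/2 = 3/2
  8 + 2/3 = 26/3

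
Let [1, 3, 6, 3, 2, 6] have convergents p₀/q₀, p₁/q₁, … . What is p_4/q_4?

183/139

Using pₖ = aₖpₖ₋₁ + pₖ₋₂, qₖ = aₖqₖ₋₁ + qₖ₋₂ (with p₋₁=1, p₋₂=0, q₋₁=0, q₋₂=1):
  k=0: a=1, p=1, q=1
  k=1: a=3, p=4, q=3
  k=2: a=6, p=25, q=19
  k=3: a=3, p=79, q=60
  k=4: a=2, p=183, q=139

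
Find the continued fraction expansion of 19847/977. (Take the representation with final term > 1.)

[20; 3, 5, 2, 13, 2]

19847 = 20×977 + 307
977 = 3×307 + 56
307 = 5×56 + 27
56 = 2×27 + 2
27 = 13×2 + 1
2 = 2×1 + 0  (stop)
So 19847/977 = [20; 3, 5, 2, 13, 2].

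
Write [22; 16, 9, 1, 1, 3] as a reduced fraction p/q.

Fold from the inside: start with 3/1.
  1 + 1/3 = 4/3
  1 + 3/4 = 7/4
  9 + 4/7 = 67/7
  16 + 7/67 = 1079/67
  22 + 67/1079 = 23805/1079

23805/1079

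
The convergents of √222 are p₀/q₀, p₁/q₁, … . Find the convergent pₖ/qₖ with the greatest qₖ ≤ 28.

149/10

√222 = [14; 1, 8, 1, 28, …] (period length 4).
Convergents:
  p_0/q_0 = 14/1
  p_1/q_1 = 15/1
  p_2/q_2 = 134/9
  p_3/q_3 = 149/10
  p_4/q_4 = 4306/289
q_3 = 10 ≤ 28 < 289 = q_4, so the answer is 149/10.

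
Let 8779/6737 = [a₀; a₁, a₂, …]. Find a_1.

8779 = 1·6737 + 2042   →  a_0 = 1
6737 = 3·2042 + 611   →  a_1 = 3

3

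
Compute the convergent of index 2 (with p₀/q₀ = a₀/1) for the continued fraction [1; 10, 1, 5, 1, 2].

12/11

Using pₖ = aₖpₖ₋₁ + pₖ₋₂, qₖ = aₖqₖ₋₁ + qₖ₋₂ (with p₋₁=1, p₋₂=0, q₋₁=0, q₋₂=1):
  k=0: a=1, p=1, q=1
  k=1: a=10, p=11, q=10
  k=2: a=1, p=12, q=11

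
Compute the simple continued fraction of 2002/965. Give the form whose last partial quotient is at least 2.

[2; 13, 2, 2, 14]

2002 = 2*965 + 72
965 = 13*72 + 29
72 = 2*29 + 14
29 = 2*14 + 1
14 = 14*1 + 0  (stop)
So 2002/965 = [2; 13, 2, 2, 14].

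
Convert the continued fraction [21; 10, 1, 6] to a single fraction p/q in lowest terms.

1603/76

Using pₖ = aₖpₖ₋₁ + pₖ₋₂ and qₖ = aₖqₖ₋₁ + qₖ₋₂:
  k=0: a=21, p=21, q=1
  k=1: a=10, p=211, q=10
  k=2: a=1, p=232, q=11
  k=3: a=6, p=1603, q=76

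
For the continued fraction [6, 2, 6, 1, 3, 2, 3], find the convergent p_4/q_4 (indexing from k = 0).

Using pₖ = aₖpₖ₋₁ + pₖ₋₂, qₖ = aₖqₖ₋₁ + qₖ₋₂ (with p₋₁=1, p₋₂=0, q₋₁=0, q₋₂=1):
  k=0: a=6, p=6, q=1
  k=1: a=2, p=13, q=2
  k=2: a=6, p=84, q=13
  k=3: a=1, p=97, q=15
  k=4: a=3, p=375, q=58

375/58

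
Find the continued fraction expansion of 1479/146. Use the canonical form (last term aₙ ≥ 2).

1479 = 10×146 + 19
146 = 7×19 + 13
19 = 1×13 + 6
13 = 2×6 + 1
6 = 6×1 + 0  (stop)
So 1479/146 = [10; 7, 1, 2, 6].

[10; 7, 1, 2, 6]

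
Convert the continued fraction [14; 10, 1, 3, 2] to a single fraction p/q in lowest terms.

Fold from the inside: start with 2/1.
  3 + 1/2 = 7/2
  1 + 2/7 = 9/7
  10 + 7/9 = 97/9
  14 + 9/97 = 1367/97

1367/97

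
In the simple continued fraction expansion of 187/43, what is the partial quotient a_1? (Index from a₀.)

2

187 = 4·43 + 15   →  a_0 = 4
43 = 2·15 + 13   →  a_1 = 2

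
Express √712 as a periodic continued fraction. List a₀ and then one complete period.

[26; 1, 2, 6, 2, 1, 52]

a₀ = ⌊√712⌋ = 26.
With m₀=0, d₀=1 and mₖ₊₁ = dₖaₖ − mₖ, dₖ₊₁ = (n − mₖ₊₁²)/dₖ, aₖ₊₁ = ⌊(a₀+mₖ₊₁)/dₖ₊₁⌋:
  k=1: m=26, d=36, a=1
  k=2: m=10, d=17, a=2
  k=3: m=24, d=8, a=6
  k=4: m=24, d=17, a=2
  k=5: m=10, d=36, a=1
  k=6: m=26, d=1, a=52
d=1 and a=2a₀=52 at k=6, so the next step gives (m, d) = (26, 36) again — its k=1 value — and the period has length 6.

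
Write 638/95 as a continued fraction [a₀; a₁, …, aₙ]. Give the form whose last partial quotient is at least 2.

638 = 6*95 + 68
95 = 1*68 + 27
68 = 2*27 + 14
27 = 1*14 + 13
14 = 1*13 + 1
13 = 13*1 + 0  (stop)
So 638/95 = [6; 1, 2, 1, 1, 13].

[6; 1, 2, 1, 1, 13]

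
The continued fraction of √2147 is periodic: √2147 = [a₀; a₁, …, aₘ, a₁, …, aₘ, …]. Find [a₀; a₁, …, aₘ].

a₀ = ⌊√2147⌋ = 46.
With m₀=0, d₀=1 and mₖ₊₁ = dₖaₖ − mₖ, dₖ₊₁ = (n − mₖ₊₁²)/dₖ, aₖ₊₁ = ⌊(a₀+mₖ₊₁)/dₖ₊₁⌋:
  k=1: m=46, d=31, a=2
  k=2: m=16, d=61, a=1
  k=3: m=45, d=2, a=45
  k=4: m=45, d=61, a=1
  k=5: m=16, d=31, a=2
  k=6: m=46, d=1, a=92
d=1 and a=2a₀=92 at k=6, so the next step gives (m, d) = (46, 31) again — its k=1 value — and the period has length 6.

[46; 2, 1, 45, 1, 2, 92]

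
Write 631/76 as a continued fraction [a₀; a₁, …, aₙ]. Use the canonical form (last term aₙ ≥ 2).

631 = 8×76 + 23
76 = 3×23 + 7
23 = 3×7 + 2
7 = 3×2 + 1
2 = 2×1 + 0  (stop)
So 631/76 = [8; 3, 3, 3, 2].

[8; 3, 3, 3, 2]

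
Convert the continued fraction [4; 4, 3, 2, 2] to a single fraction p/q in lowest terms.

Fold from the inside: start with 2/1.
  2 + 1/2 = 5/2
  3 + 2/5 = 17/5
  4 + 5/17 = 73/17
  4 + 17/73 = 309/73

309/73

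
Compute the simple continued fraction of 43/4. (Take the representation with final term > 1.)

43 = 10*4 + 3
4 = 1*3 + 1
3 = 3*1 + 0  (stop)
So 43/4 = [10; 1, 3].

[10; 1, 3]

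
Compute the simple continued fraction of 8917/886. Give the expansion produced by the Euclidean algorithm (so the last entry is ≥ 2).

8917 = 10*886 + 57
886 = 15*57 + 31
57 = 1*31 + 26
31 = 1*26 + 5
26 = 5*5 + 1
5 = 5*1 + 0  (stop)
So 8917/886 = [10; 15, 1, 1, 5, 5].

[10; 15, 1, 1, 5, 5]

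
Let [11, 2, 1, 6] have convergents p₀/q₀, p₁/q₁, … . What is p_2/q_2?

34/3

Using pₖ = aₖpₖ₋₁ + pₖ₋₂, qₖ = aₖqₖ₋₁ + qₖ₋₂ (with p₋₁=1, p₋₂=0, q₋₁=0, q₋₂=1):
  k=0: a=11, p=11, q=1
  k=1: a=2, p=23, q=2
  k=2: a=1, p=34, q=3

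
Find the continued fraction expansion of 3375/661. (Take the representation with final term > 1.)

3375 = 5*661 + 70
661 = 9*70 + 31
70 = 2*31 + 8
31 = 3*8 + 7
8 = 1*7 + 1
7 = 7*1 + 0  (stop)
So 3375/661 = [5; 9, 2, 3, 1, 7].

[5; 9, 2, 3, 1, 7]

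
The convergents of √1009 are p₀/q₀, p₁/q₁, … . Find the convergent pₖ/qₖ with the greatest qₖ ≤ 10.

√1009 = [31; 1, 3, 3, 1, 62, …] (period length 5).
Convergents:
  p_0/q_0 = 31/1
  p_1/q_1 = 32/1
  p_2/q_2 = 127/4
  p_3/q_3 = 413/13
q_2 = 4 ≤ 10 < 13 = q_3, so the answer is 127/4.

127/4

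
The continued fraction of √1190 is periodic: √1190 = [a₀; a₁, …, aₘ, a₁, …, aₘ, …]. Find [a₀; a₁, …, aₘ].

a₀ = ⌊√1190⌋ = 34.
With m₀=0, d₀=1 and mₖ₊₁ = dₖaₖ − mₖ, dₖ₊₁ = (n − mₖ₊₁²)/dₖ, aₖ₊₁ = ⌊(a₀+mₖ₊₁)/dₖ₊₁⌋:
  k=1: m=34, d=34, a=2
  k=2: m=34, d=1, a=68
d=1 and a=2a₀=68 at k=2, so the next step gives (m, d) = (34, 34) again — its k=1 value — and the period has length 2.

[34; 2, 68]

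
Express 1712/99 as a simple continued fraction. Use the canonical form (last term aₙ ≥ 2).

1712 = 17*99 + 29
99 = 3*29 + 12
29 = 2*12 + 5
12 = 2*5 + 2
5 = 2*2 + 1
2 = 2*1 + 0  (stop)
So 1712/99 = [17; 3, 2, 2, 2, 2].

[17; 3, 2, 2, 2, 2]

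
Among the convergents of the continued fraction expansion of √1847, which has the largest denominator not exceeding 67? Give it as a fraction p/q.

1848/43

√1847 = [42; 1, 41, 1, 84, …] (period length 4).
Convergents:
  p_0/q_0 = 42/1
  p_1/q_1 = 43/1
  p_2/q_2 = 1805/42
  p_3/q_3 = 1848/43
  p_4/q_4 = 157037/3654
q_3 = 43 ≤ 67 < 3654 = q_4, so the answer is 1848/43.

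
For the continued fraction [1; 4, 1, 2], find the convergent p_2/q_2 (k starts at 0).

6/5

Using pₖ = aₖpₖ₋₁ + pₖ₋₂, qₖ = aₖqₖ₋₁ + qₖ₋₂ (with p₋₁=1, p₋₂=0, q₋₁=0, q₋₂=1):
  k=0: a=1, p=1, q=1
  k=1: a=4, p=5, q=4
  k=2: a=1, p=6, q=5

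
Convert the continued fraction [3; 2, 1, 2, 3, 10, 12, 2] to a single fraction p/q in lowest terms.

23607/7004

Fold from the inside: start with 2/1.
  12 + 1/2 = 25/2
  10 + 2/25 = 252/25
  3 + 25/252 = 781/252
  2 + 252/781 = 1814/781
  1 + 781/1814 = 2595/1814
  2 + 1814/2595 = 7004/2595
  3 + 2595/7004 = 23607/7004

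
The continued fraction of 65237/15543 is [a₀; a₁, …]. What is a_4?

1

65237 = 4·15543 + 3065   →  a_0 = 4
15543 = 5·3065 + 218   →  a_1 = 5
3065 = 14·218 + 13   →  a_2 = 14
218 = 16·13 + 10   →  a_3 = 16
13 = 1·10 + 3   →  a_4 = 1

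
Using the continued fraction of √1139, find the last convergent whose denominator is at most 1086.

√1139 = [33; 1, 2, 1, 66, …] (period length 4).
Convergents:
  p_0/q_0 = 33/1
  p_1/q_1 = 34/1
  p_2/q_2 = 101/3
  p_3/q_3 = 135/4
  p_4/q_4 = 9011/267
  p_5/q_5 = 9146/271
  p_6/q_6 = 27303/809
  p_7/q_7 = 36449/1080
  p_8/q_8 = 2432937/72089
q_7 = 1080 ≤ 1086 < 72089 = q_8, so the answer is 36449/1080.

36449/1080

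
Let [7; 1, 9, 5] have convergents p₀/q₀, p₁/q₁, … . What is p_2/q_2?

Using pₖ = aₖpₖ₋₁ + pₖ₋₂, qₖ = aₖqₖ₋₁ + qₖ₋₂ (with p₋₁=1, p₋₂=0, q₋₁=0, q₋₂=1):
  k=0: a=7, p=7, q=1
  k=1: a=1, p=8, q=1
  k=2: a=9, p=79, q=10

79/10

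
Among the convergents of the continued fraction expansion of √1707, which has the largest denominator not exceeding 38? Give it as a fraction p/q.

√1707 = [41; 3, 6, 41, 6, 3, 82, …] (period length 6).
Convergents:
  p_0/q_0 = 41/1
  p_1/q_1 = 124/3
  p_2/q_2 = 785/19
  p_3/q_3 = 32309/782
q_2 = 19 ≤ 38 < 782 = q_3, so the answer is 785/19.

785/19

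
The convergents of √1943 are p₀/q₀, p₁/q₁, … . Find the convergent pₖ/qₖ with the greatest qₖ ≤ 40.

√1943 = [44; 12, 1, 1, 2, 1, 1, 12, 88, …] (period length 8).
Convergents:
  p_0/q_0 = 44/1
  p_1/q_1 = 529/12
  p_2/q_2 = 573/13
  p_3/q_3 = 1102/25
  p_4/q_4 = 2777/63
q_3 = 25 ≤ 40 < 63 = q_4, so the answer is 1102/25.

1102/25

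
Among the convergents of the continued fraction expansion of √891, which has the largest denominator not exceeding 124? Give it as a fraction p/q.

3373/113

√891 = [29; 1, 5, 1, 1, 1, 5, 1, 58, …] (period length 8).
Convergents:
  p_0/q_0 = 29/1
  p_1/q_1 = 30/1
  p_2/q_2 = 179/6
  p_3/q_3 = 209/7
  p_4/q_4 = 388/13
  p_5/q_5 = 597/20
  p_6/q_6 = 3373/113
  p_7/q_7 = 3970/133
q_6 = 113 ≤ 124 < 133 = q_7, so the answer is 3373/113.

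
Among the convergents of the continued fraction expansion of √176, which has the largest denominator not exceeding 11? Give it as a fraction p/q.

53/4

√176 = [13; 3, 1, 3, 26, …] (period length 4).
Convergents:
  p_0/q_0 = 13/1
  p_1/q_1 = 40/3
  p_2/q_2 = 53/4
  p_3/q_3 = 199/15
q_2 = 4 ≤ 11 < 15 = q_3, so the answer is 53/4.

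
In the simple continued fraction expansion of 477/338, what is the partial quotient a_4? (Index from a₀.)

477 = 1·338 + 139   →  a_0 = 1
338 = 2·139 + 60   →  a_1 = 2
139 = 2·60 + 19   →  a_2 = 2
60 = 3·19 + 3   →  a_3 = 3
19 = 6·3 + 1   →  a_4 = 6

6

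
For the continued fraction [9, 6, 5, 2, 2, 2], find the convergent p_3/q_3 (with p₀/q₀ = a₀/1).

623/68

Using pₖ = aₖpₖ₋₁ + pₖ₋₂, qₖ = aₖqₖ₋₁ + qₖ₋₂ (with p₋₁=1, p₋₂=0, q₋₁=0, q₋₂=1):
  k=0: a=9, p=9, q=1
  k=1: a=6, p=55, q=6
  k=2: a=5, p=284, q=31
  k=3: a=2, p=623, q=68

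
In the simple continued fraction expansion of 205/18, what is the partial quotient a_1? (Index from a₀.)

205 = 11·18 + 7   →  a_0 = 11
18 = 2·7 + 4   →  a_1 = 2

2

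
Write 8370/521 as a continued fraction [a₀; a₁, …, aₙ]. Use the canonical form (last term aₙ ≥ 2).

8370 = 16·521 + 34
521 = 15·34 + 11
34 = 3·11 + 1
11 = 11·1 + 0  (stop)
So 8370/521 = [16; 15, 3, 11].

[16; 15, 3, 11]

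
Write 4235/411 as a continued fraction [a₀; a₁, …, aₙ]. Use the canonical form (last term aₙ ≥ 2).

[10; 3, 3, 2, 8, 2]

4235 = 10×411 + 125
411 = 3×125 + 36
125 = 3×36 + 17
36 = 2×17 + 2
17 = 8×2 + 1
2 = 2×1 + 0  (stop)
So 4235/411 = [10; 3, 3, 2, 8, 2].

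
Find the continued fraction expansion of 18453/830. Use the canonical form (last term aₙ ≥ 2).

18453 = 22·830 + 193
830 = 4·193 + 58
193 = 3·58 + 19
58 = 3·19 + 1
19 = 19·1 + 0  (stop)
So 18453/830 = [22; 4, 3, 3, 19].

[22; 4, 3, 3, 19]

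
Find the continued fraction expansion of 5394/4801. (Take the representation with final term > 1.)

5394 = 1·4801 + 593
4801 = 8·593 + 57
593 = 10·57 + 23
57 = 2·23 + 11
23 = 2·11 + 1
11 = 11·1 + 0  (stop)
So 5394/4801 = [1; 8, 10, 2, 2, 11].

[1; 8, 10, 2, 2, 11]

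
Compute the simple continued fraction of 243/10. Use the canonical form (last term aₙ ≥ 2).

[24; 3, 3]

243 = 24*10 + 3
10 = 3*3 + 1
3 = 3*1 + 0  (stop)
So 243/10 = [24; 3, 3].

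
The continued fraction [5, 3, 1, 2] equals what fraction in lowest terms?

Using pₖ = aₖpₖ₋₁ + pₖ₋₂ and qₖ = aₖqₖ₋₁ + qₖ₋₂:
  k=0: a=5, p=5, q=1
  k=1: a=3, p=16, q=3
  k=2: a=1, p=21, q=4
  k=3: a=2, p=58, q=11

58/11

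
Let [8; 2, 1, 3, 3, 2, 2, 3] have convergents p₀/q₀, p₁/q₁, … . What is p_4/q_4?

Using pₖ = aₖpₖ₋₁ + pₖ₋₂, qₖ = aₖqₖ₋₁ + qₖ₋₂ (with p₋₁=1, p₋₂=0, q₋₁=0, q₋₂=1):
  k=0: a=8, p=8, q=1
  k=1: a=2, p=17, q=2
  k=2: a=1, p=25, q=3
  k=3: a=3, p=92, q=11
  k=4: a=3, p=301, q=36

301/36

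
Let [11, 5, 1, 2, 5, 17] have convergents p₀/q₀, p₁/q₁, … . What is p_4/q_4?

Using pₖ = aₖpₖ₋₁ + pₖ₋₂, qₖ = aₖqₖ₋₁ + qₖ₋₂ (with p₋₁=1, p₋₂=0, q₋₁=0, q₋₂=1):
  k=0: a=11, p=11, q=1
  k=1: a=5, p=56, q=5
  k=2: a=1, p=67, q=6
  k=3: a=2, p=190, q=17
  k=4: a=5, p=1017, q=91

1017/91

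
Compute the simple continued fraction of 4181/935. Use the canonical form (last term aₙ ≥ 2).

4181 = 4·935 + 441
935 = 2·441 + 53
441 = 8·53 + 17
53 = 3·17 + 2
17 = 8·2 + 1
2 = 2·1 + 0  (stop)
So 4181/935 = [4; 2, 8, 3, 8, 2].

[4; 2, 8, 3, 8, 2]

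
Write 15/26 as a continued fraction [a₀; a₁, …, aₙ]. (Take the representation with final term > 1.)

15 = 0×26 + 15
26 = 1×15 + 11
15 = 1×11 + 4
11 = 2×4 + 3
4 = 1×3 + 1
3 = 3×1 + 0  (stop)
So 15/26 = [0; 1, 1, 2, 1, 3].

[0; 1, 1, 2, 1, 3]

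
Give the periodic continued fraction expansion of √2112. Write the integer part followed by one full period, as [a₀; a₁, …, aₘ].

a₀ = ⌊√2112⌋ = 45.

[45; 1, 21, 1, 90]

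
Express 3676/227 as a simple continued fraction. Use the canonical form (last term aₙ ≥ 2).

3676 = 16*227 + 44
227 = 5*44 + 7
44 = 6*7 + 2
7 = 3*2 + 1
2 = 2*1 + 0  (stop)
So 3676/227 = [16; 5, 6, 3, 2].

[16; 5, 6, 3, 2]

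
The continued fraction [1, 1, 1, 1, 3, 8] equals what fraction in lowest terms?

149/91

Fold from the inside: start with 8/1.
  3 + 1/8 = 25/8
  1 + 8/25 = 33/25
  1 + 25/33 = 58/33
  1 + 33/58 = 91/58
  1 + 58/91 = 149/91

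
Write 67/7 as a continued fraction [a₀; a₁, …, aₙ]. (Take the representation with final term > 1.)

[9; 1, 1, 3]

67 = 9·7 + 4
7 = 1·4 + 3
4 = 1·3 + 1
3 = 3·1 + 0  (stop)
So 67/7 = [9; 1, 1, 3].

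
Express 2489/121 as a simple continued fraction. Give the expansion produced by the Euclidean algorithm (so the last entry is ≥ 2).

2489 = 20×121 + 69
121 = 1×69 + 52
69 = 1×52 + 17
52 = 3×17 + 1
17 = 17×1 + 0  (stop)
So 2489/121 = [20; 1, 1, 3, 17].

[20; 1, 1, 3, 17]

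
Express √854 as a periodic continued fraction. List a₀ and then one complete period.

a₀ = ⌊√854⌋ = 29.
With m₀=0, d₀=1 and mₖ₊₁ = dₖaₖ − mₖ, dₖ₊₁ = (n − mₖ₊₁²)/dₖ, aₖ₊₁ = ⌊(a₀+mₖ₊₁)/dₖ₊₁⌋:
  k=1: m=29, d=13, a=4
  k=2: m=23, d=25, a=2
  k=3: m=27, d=5, a=11
  k=4: m=28, d=14, a=4
  k=5: m=28, d=5, a=11
  k=6: m=27, d=25, a=2
  k=7: m=23, d=13, a=4
  k=8: m=29, d=1, a=58
d=1 and a=2a₀=58 at k=8, so the next step gives (m, d) = (29, 13) again — its k=1 value — and the period has length 8.

[29; 4, 2, 11, 4, 11, 2, 4, 58]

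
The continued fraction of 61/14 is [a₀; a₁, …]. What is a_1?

2

61 = 4·14 + 5   →  a_0 = 4
14 = 2·5 + 4   →  a_1 = 2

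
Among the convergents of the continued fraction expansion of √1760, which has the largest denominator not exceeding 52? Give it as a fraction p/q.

881/21

√1760 = [41; 1, 19, 1, 82, …] (period length 4).
Convergents:
  p_0/q_0 = 41/1
  p_1/q_1 = 42/1
  p_2/q_2 = 839/20
  p_3/q_3 = 881/21
  p_4/q_4 = 73081/1742
q_3 = 21 ≤ 52 < 1742 = q_4, so the answer is 881/21.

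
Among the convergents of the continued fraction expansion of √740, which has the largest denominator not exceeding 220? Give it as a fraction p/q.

√740 = [27; 4, 1, 12, 1, 4, 54, …] (period length 6).
Convergents:
  p_0/q_0 = 27/1
  p_1/q_1 = 109/4
  p_2/q_2 = 136/5
  p_3/q_3 = 1741/64
  p_4/q_4 = 1877/69
  p_5/q_5 = 9249/340
q_4 = 69 ≤ 220 < 340 = q_5, so the answer is 1877/69.

1877/69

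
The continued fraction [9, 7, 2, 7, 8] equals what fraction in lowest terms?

8321/911

Fold from the inside: start with 8/1.
  7 + 1/8 = 57/8
  2 + 8/57 = 122/57
  7 + 57/122 = 911/122
  9 + 122/911 = 8321/911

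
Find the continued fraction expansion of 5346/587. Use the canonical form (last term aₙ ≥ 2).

5346 = 9·587 + 63
587 = 9·63 + 20
63 = 3·20 + 3
20 = 6·3 + 2
3 = 1·2 + 1
2 = 2·1 + 0  (stop)
So 5346/587 = [9; 9, 3, 6, 1, 2].

[9; 9, 3, 6, 1, 2]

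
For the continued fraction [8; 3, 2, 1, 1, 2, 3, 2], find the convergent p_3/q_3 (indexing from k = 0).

Using pₖ = aₖpₖ₋₁ + pₖ₋₂, qₖ = aₖqₖ₋₁ + qₖ₋₂ (with p₋₁=1, p₋₂=0, q₋₁=0, q₋₂=1):
  k=0: a=8, p=8, q=1
  k=1: a=3, p=25, q=3
  k=2: a=2, p=58, q=7
  k=3: a=1, p=83, q=10

83/10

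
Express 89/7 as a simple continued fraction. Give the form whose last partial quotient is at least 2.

89 = 12×7 + 5
7 = 1×5 + 2
5 = 2×2 + 1
2 = 2×1 + 0  (stop)
So 89/7 = [12; 1, 2, 2].

[12; 1, 2, 2]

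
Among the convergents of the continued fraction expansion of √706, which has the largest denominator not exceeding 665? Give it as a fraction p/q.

√706 = [26; 1, 1, 3, 26, 3, 1, 1, 52, …] (period length 8).
Convergents:
  p_0/q_0 = 26/1
  p_1/q_1 = 27/1
  p_2/q_2 = 53/2
  p_3/q_3 = 186/7
  p_4/q_4 = 4889/184
  p_5/q_5 = 14853/559
  p_6/q_6 = 19742/743
q_5 = 559 ≤ 665 < 743 = q_6, so the answer is 14853/559.

14853/559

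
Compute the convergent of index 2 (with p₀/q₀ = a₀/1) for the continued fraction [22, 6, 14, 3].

Using pₖ = aₖpₖ₋₁ + pₖ₋₂, qₖ = aₖqₖ₋₁ + qₖ₋₂ (with p₋₁=1, p₋₂=0, q₋₁=0, q₋₂=1):
  k=0: a=22, p=22, q=1
  k=1: a=6, p=133, q=6
  k=2: a=14, p=1884, q=85

1884/85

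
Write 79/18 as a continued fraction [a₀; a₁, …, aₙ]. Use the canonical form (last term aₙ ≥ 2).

79 = 4*18 + 7
18 = 2*7 + 4
7 = 1*4 + 3
4 = 1*3 + 1
3 = 3*1 + 0  (stop)
So 79/18 = [4; 2, 1, 1, 3].

[4; 2, 1, 1, 3]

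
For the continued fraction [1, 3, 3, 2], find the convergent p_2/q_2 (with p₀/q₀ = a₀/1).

Using pₖ = aₖpₖ₋₁ + pₖ₋₂, qₖ = aₖqₖ₋₁ + qₖ₋₂ (with p₋₁=1, p₋₂=0, q₋₁=0, q₋₂=1):
  k=0: a=1, p=1, q=1
  k=1: a=3, p=4, q=3
  k=2: a=3, p=13, q=10

13/10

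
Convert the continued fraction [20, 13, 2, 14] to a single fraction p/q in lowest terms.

7849/391

Using pₖ = aₖpₖ₋₁ + pₖ₋₂ and qₖ = aₖqₖ₋₁ + qₖ₋₂:
  k=0: a=20, p=20, q=1
  k=1: a=13, p=261, q=13
  k=2: a=2, p=542, q=27
  k=3: a=14, p=7849, q=391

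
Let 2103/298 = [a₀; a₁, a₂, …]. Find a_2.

1

2103 = 7·298 + 17   →  a_0 = 7
298 = 17·17 + 9   →  a_1 = 17
17 = 1·9 + 8   →  a_2 = 1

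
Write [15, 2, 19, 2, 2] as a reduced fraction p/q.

Using pₖ = aₖpₖ₋₁ + pₖ₋₂ and qₖ = aₖqₖ₋₁ + qₖ₋₂:
  k=0: a=15, p=15, q=1
  k=1: a=2, p=31, q=2
  k=2: a=19, p=604, q=39
  k=3: a=2, p=1239, q=80
  k=4: a=2, p=3082, q=199

3082/199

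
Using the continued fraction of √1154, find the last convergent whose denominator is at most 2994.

78506/2311

√1154 = [33; 1, 32, 1, 66, …] (period length 4).
Convergents:
  p_0/q_0 = 33/1
  p_1/q_1 = 34/1
  p_2/q_2 = 1121/33
  p_3/q_3 = 1155/34
  p_4/q_4 = 77351/2277
  p_5/q_5 = 78506/2311
  p_6/q_6 = 2589543/76229
q_5 = 2311 ≤ 2994 < 76229 = q_6, so the answer is 78506/2311.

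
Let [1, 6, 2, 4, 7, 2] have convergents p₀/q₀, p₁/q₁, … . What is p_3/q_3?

67/58

Using pₖ = aₖpₖ₋₁ + pₖ₋₂, qₖ = aₖqₖ₋₁ + qₖ₋₂ (with p₋₁=1, p₋₂=0, q₋₁=0, q₋₂=1):
  k=0: a=1, p=1, q=1
  k=1: a=6, p=7, q=6
  k=2: a=2, p=15, q=13
  k=3: a=4, p=67, q=58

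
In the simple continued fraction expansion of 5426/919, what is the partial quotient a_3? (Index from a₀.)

5426 = 5·919 + 831   →  a_0 = 5
919 = 1·831 + 88   →  a_1 = 1
831 = 9·88 + 39   →  a_2 = 9
88 = 2·39 + 10   →  a_3 = 2

2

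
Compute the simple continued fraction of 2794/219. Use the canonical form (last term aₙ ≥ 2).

[12; 1, 3, 7, 1, 1, 3]

2794 = 12×219 + 166
219 = 1×166 + 53
166 = 3×53 + 7
53 = 7×7 + 4
7 = 1×4 + 3
4 = 1×3 + 1
3 = 3×1 + 0  (stop)
So 2794/219 = [12; 1, 3, 7, 1, 1, 3].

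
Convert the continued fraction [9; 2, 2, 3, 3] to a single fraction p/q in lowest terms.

Using pₖ = aₖpₖ₋₁ + pₖ₋₂ and qₖ = aₖqₖ₋₁ + qₖ₋₂:
  k=0: a=9, p=9, q=1
  k=1: a=2, p=19, q=2
  k=2: a=2, p=47, q=5
  k=3: a=3, p=160, q=17
  k=4: a=3, p=527, q=56

527/56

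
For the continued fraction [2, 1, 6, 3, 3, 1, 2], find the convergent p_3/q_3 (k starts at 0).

63/22

Using pₖ = aₖpₖ₋₁ + pₖ₋₂, qₖ = aₖqₖ₋₁ + qₖ₋₂ (with p₋₁=1, p₋₂=0, q₋₁=0, q₋₂=1):
  k=0: a=2, p=2, q=1
  k=1: a=1, p=3, q=1
  k=2: a=6, p=20, q=7
  k=3: a=3, p=63, q=22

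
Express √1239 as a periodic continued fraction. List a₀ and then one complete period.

a₀ = ⌊√1239⌋ = 35.
With m₀=0, d₀=1 and mₖ₊₁ = dₖaₖ − mₖ, dₖ₊₁ = (n − mₖ₊₁²)/dₖ, aₖ₊₁ = ⌊(a₀+mₖ₊₁)/dₖ₊₁⌋:
  k=1: m=35, d=14, a=5
  k=2: m=35, d=1, a=70
d=1 and a=2a₀=70 at k=2, so the next step gives (m, d) = (35, 14) again — its k=1 value — and the period has length 2.

[35; 5, 70]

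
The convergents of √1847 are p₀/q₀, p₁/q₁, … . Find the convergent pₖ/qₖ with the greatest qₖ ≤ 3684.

157037/3654

√1847 = [42; 1, 41, 1, 84, …] (period length 4).
Convergents:
  p_0/q_0 = 42/1
  p_1/q_1 = 43/1
  p_2/q_2 = 1805/42
  p_3/q_3 = 1848/43
  p_4/q_4 = 157037/3654
  p_5/q_5 = 158885/3697
q_4 = 3654 ≤ 3684 < 3697 = q_5, so the answer is 157037/3654.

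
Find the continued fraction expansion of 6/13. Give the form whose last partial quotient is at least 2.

[0; 2, 6]

6 = 0*13 + 6
13 = 2*6 + 1
6 = 6*1 + 0  (stop)
So 6/13 = [0; 2, 6].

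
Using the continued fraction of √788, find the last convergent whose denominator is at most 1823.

√788 = [28; 14, 56, …] (period length 2).
Convergents:
  p_0/q_0 = 28/1
  p_1/q_1 = 393/14
  p_2/q_2 = 22036/785
  p_3/q_3 = 308897/11004
q_2 = 785 ≤ 1823 < 11004 = q_3, so the answer is 22036/785.

22036/785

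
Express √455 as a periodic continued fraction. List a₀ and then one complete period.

a₀ = ⌊√455⌋ = 21.
With m₀=0, d₀=1 and mₖ₊₁ = dₖaₖ − mₖ, dₖ₊₁ = (n − mₖ₊₁²)/dₖ, aₖ₊₁ = ⌊(a₀+mₖ₊₁)/dₖ₊₁⌋:
  k=1: m=21, d=14, a=3
  k=2: m=21, d=1, a=42
d=1 and a=2a₀=42 at k=2, so the next step gives (m, d) = (21, 14) again — its k=1 value — and the period has length 2.

[21; 3, 42]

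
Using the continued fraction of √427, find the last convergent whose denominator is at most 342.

√427 = [20; 1, 1, 1, 40, …] (period length 4).
Convergents:
  p_0/q_0 = 20/1
  p_1/q_1 = 21/1
  p_2/q_2 = 41/2
  p_3/q_3 = 62/3
  p_4/q_4 = 2521/122
  p_5/q_5 = 2583/125
  p_6/q_6 = 5104/247
  p_7/q_7 = 7687/372
q_6 = 247 ≤ 342 < 372 = q_7, so the answer is 5104/247.

5104/247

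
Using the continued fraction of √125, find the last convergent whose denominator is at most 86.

√125 = [11; 5, 1, 1, 5, 22, …] (period length 5).
Convergents:
  p_0/q_0 = 11/1
  p_1/q_1 = 56/5
  p_2/q_2 = 67/6
  p_3/q_3 = 123/11
  p_4/q_4 = 682/61
  p_5/q_5 = 15127/1353
q_4 = 61 ≤ 86 < 1353 = q_5, so the answer is 682/61.

682/61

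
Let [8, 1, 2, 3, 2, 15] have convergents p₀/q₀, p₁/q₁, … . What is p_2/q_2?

26/3

Using pₖ = aₖpₖ₋₁ + pₖ₋₂, qₖ = aₖqₖ₋₁ + qₖ₋₂ (with p₋₁=1, p₋₂=0, q₋₁=0, q₋₂=1):
  k=0: a=8, p=8, q=1
  k=1: a=1, p=9, q=1
  k=2: a=2, p=26, q=3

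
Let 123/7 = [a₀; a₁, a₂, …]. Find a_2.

1

123 = 17·7 + 4   →  a_0 = 17
7 = 1·4 + 3   →  a_1 = 1
4 = 1·3 + 1   →  a_2 = 1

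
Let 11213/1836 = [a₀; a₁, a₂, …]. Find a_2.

11213 = 6·1836 + 197   →  a_0 = 6
1836 = 9·197 + 63   →  a_1 = 9
197 = 3·63 + 8   →  a_2 = 3

3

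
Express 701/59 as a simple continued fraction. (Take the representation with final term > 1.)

[11; 1, 7, 2, 3]

701 = 11*59 + 52
59 = 1*52 + 7
52 = 7*7 + 3
7 = 2*3 + 1
3 = 3*1 + 0  (stop)
So 701/59 = [11; 1, 7, 2, 3].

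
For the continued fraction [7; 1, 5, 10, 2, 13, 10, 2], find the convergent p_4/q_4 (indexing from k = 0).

Using pₖ = aₖpₖ₋₁ + pₖ₋₂, qₖ = aₖqₖ₋₁ + qₖ₋₂ (with p₋₁=1, p₋₂=0, q₋₁=0, q₋₂=1):
  k=0: a=7, p=7, q=1
  k=1: a=1, p=8, q=1
  k=2: a=5, p=47, q=6
  k=3: a=10, p=478, q=61
  k=4: a=2, p=1003, q=128

1003/128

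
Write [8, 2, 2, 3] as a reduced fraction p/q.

Using pₖ = aₖpₖ₋₁ + pₖ₋₂ and qₖ = aₖqₖ₋₁ + qₖ₋₂:
  k=0: a=8, p=8, q=1
  k=1: a=2, p=17, q=2
  k=2: a=2, p=42, q=5
  k=3: a=3, p=143, q=17

143/17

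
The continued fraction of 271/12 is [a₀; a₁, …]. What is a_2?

271 = 22·12 + 7   →  a_0 = 22
12 = 1·7 + 5   →  a_1 = 1
7 = 1·5 + 2   →  a_2 = 1

1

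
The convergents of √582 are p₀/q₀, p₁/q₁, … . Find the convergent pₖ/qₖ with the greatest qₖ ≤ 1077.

9288/385

√582 = [24; 8, 48, …] (period length 2).
Convergents:
  p_0/q_0 = 24/1
  p_1/q_1 = 193/8
  p_2/q_2 = 9288/385
  p_3/q_3 = 74497/3088
q_2 = 385 ≤ 1077 < 3088 = q_3, so the answer is 9288/385.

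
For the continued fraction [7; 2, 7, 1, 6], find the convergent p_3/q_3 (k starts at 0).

127/17

Using pₖ = aₖpₖ₋₁ + pₖ₋₂, qₖ = aₖqₖ₋₁ + qₖ₋₂ (with p₋₁=1, p₋₂=0, q₋₁=0, q₋₂=1):
  k=0: a=7, p=7, q=1
  k=1: a=2, p=15, q=2
  k=2: a=7, p=112, q=15
  k=3: a=1, p=127, q=17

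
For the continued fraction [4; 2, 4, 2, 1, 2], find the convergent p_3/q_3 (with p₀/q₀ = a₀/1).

89/20

Using pₖ = aₖpₖ₋₁ + pₖ₋₂, qₖ = aₖqₖ₋₁ + qₖ₋₂ (with p₋₁=1, p₋₂=0, q₋₁=0, q₋₂=1):
  k=0: a=4, p=4, q=1
  k=1: a=2, p=9, q=2
  k=2: a=4, p=40, q=9
  k=3: a=2, p=89, q=20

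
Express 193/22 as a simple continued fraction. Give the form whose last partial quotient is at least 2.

[8; 1, 3, 2, 2]

193 = 8*22 + 17
22 = 1*17 + 5
17 = 3*5 + 2
5 = 2*2 + 1
2 = 2*1 + 0  (stop)
So 193/22 = [8; 1, 3, 2, 2].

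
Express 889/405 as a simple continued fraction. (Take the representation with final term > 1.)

889 = 2*405 + 79
405 = 5*79 + 10
79 = 7*10 + 9
10 = 1*9 + 1
9 = 9*1 + 0  (stop)
So 889/405 = [2; 5, 7, 1, 9].

[2; 5, 7, 1, 9]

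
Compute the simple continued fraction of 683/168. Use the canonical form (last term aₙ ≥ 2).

[4; 15, 3, 1, 2]

683 = 4×168 + 11
168 = 15×11 + 3
11 = 3×3 + 2
3 = 1×2 + 1
2 = 2×1 + 0  (stop)
So 683/168 = [4; 15, 3, 1, 2].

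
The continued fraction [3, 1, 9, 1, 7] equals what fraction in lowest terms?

340/87

Fold from the inside: start with 7/1.
  1 + 1/7 = 8/7
  9 + 7/8 = 79/8
  1 + 8/79 = 87/79
  3 + 79/87 = 340/87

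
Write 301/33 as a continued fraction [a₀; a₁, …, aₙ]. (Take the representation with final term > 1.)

[9; 8, 4]

301 = 9×33 + 4
33 = 8×4 + 1
4 = 4×1 + 0  (stop)
So 301/33 = [9; 8, 4].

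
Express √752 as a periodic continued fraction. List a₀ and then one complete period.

[27; 2, 2, 1, 2, 1, 2, 2, 54]

a₀ = ⌊√752⌋ = 27.
With m₀=0, d₀=1 and mₖ₊₁ = dₖaₖ − mₖ, dₖ₊₁ = (n − mₖ₊₁²)/dₖ, aₖ₊₁ = ⌊(a₀+mₖ₊₁)/dₖ₊₁⌋:
  k=1: m=27, d=23, a=2
  k=2: m=19, d=17, a=2
  k=3: m=15, d=31, a=1
  k=4: m=16, d=16, a=2
  k=5: m=16, d=31, a=1
  k=6: m=15, d=17, a=2
  k=7: m=19, d=23, a=2
  k=8: m=27, d=1, a=54
d=1 and a=2a₀=54 at k=8, so the next step gives (m, d) = (27, 23) again — its k=1 value — and the period has length 8.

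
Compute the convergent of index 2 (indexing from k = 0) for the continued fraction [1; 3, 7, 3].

Using pₖ = aₖpₖ₋₁ + pₖ₋₂, qₖ = aₖqₖ₋₁ + qₖ₋₂ (with p₋₁=1, p₋₂=0, q₋₁=0, q₋₂=1):
  k=0: a=1, p=1, q=1
  k=1: a=3, p=4, q=3
  k=2: a=7, p=29, q=22

29/22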